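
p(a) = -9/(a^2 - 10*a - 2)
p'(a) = -9*(10 - 2*a)/(a^2 - 10*a - 2)^2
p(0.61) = 1.16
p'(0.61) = -1.32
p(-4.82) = -0.13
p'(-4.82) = -0.04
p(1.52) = 0.60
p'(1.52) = -0.28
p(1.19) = 0.72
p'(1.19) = -0.44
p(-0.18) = 53.70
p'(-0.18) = -3319.36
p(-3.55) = -0.20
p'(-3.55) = -0.07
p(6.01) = 0.35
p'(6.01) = 0.03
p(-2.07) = -0.39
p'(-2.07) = -0.24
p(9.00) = 0.82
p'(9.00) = 0.60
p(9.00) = 0.82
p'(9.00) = 0.60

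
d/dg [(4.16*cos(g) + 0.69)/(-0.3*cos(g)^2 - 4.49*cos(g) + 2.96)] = (1.248*sin(g)^2 - 0.414000000000002*cos(g) - 16.6597)*sin(g)/(0.3*cos(g)^2 + 4.49*cos(g) - 2.96)^2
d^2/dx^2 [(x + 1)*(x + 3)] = 2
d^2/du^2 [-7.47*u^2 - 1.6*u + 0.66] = -14.9400000000000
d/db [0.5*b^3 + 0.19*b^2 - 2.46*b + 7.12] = 1.5*b^2 + 0.38*b - 2.46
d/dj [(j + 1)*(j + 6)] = 2*j + 7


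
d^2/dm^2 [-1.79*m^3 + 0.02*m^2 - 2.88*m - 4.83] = 0.04 - 10.74*m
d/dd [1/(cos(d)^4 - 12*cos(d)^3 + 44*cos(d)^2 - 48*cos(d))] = 4*(cos(d)^3 - 9*cos(d)^2 + 22*cos(d) - 12)*sin(d)/((cos(d)^3 - 12*cos(d)^2 + 44*cos(d) - 48)^2*cos(d)^2)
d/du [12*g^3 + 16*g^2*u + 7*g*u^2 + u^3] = 16*g^2 + 14*g*u + 3*u^2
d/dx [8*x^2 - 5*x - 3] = 16*x - 5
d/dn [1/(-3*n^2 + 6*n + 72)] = 2*(n - 1)/(3*(-n^2 + 2*n + 24)^2)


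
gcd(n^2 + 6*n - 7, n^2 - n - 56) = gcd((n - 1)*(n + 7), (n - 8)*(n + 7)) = n + 7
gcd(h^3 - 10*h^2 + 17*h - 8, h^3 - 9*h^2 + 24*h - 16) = h - 1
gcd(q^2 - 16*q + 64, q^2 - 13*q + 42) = 1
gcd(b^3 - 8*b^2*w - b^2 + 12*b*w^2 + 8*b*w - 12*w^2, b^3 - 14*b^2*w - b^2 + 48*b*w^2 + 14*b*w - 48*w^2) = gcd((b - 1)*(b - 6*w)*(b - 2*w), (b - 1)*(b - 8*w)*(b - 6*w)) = -b^2 + 6*b*w + b - 6*w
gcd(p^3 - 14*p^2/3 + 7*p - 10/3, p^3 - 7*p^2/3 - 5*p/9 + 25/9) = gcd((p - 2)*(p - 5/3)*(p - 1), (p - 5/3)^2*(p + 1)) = p - 5/3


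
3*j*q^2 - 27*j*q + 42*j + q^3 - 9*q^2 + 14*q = (3*j + q)*(q - 7)*(q - 2)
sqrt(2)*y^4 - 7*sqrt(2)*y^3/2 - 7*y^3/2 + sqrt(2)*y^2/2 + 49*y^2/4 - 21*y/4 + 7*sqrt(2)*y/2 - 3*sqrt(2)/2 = (y - 3)*(y - 1/2)*(y - 2*sqrt(2))*(sqrt(2)*y + 1/2)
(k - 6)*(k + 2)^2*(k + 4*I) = k^4 - 2*k^3 + 4*I*k^3 - 20*k^2 - 8*I*k^2 - 24*k - 80*I*k - 96*I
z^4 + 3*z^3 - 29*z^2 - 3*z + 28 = (z - 4)*(z - 1)*(z + 1)*(z + 7)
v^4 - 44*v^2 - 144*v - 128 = (v - 8)*(v + 2)^2*(v + 4)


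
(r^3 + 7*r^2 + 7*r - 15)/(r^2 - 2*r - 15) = (r^2 + 4*r - 5)/(r - 5)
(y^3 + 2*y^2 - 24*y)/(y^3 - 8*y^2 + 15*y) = (y^2 + 2*y - 24)/(y^2 - 8*y + 15)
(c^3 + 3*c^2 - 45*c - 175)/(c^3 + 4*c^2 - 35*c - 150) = (c - 7)/(c - 6)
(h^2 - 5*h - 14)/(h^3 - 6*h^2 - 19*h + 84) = (h + 2)/(h^2 + h - 12)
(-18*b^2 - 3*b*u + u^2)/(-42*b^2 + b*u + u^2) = (3*b + u)/(7*b + u)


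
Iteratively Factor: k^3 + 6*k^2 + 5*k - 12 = (k + 3)*(k^2 + 3*k - 4) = (k - 1)*(k + 3)*(k + 4)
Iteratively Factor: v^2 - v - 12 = (v + 3)*(v - 4)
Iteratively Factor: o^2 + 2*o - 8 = (o + 4)*(o - 2)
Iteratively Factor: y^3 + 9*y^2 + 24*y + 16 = (y + 1)*(y^2 + 8*y + 16) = (y + 1)*(y + 4)*(y + 4)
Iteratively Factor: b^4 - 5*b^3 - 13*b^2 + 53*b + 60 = (b - 5)*(b^3 - 13*b - 12) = (b - 5)*(b + 1)*(b^2 - b - 12) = (b - 5)*(b - 4)*(b + 1)*(b + 3)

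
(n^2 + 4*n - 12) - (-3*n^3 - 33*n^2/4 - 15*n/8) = 3*n^3 + 37*n^2/4 + 47*n/8 - 12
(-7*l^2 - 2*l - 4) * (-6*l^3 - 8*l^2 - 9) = 42*l^5 + 68*l^4 + 40*l^3 + 95*l^2 + 18*l + 36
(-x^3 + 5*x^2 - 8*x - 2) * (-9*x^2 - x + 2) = 9*x^5 - 44*x^4 + 65*x^3 + 36*x^2 - 14*x - 4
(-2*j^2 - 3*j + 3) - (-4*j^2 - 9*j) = 2*j^2 + 6*j + 3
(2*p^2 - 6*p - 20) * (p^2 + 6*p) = 2*p^4 + 6*p^3 - 56*p^2 - 120*p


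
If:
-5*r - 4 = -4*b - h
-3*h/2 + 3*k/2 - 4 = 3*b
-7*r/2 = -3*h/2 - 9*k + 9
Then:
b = 49*r/24 + 19/8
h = -19*r/6 - 11/2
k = 11*r/12 + 23/12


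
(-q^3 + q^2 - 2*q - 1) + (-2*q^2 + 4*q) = -q^3 - q^2 + 2*q - 1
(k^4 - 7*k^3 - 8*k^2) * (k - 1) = k^5 - 8*k^4 - k^3 + 8*k^2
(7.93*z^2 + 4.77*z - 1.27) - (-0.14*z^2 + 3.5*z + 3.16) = 8.07*z^2 + 1.27*z - 4.43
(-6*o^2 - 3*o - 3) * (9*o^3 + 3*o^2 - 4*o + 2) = -54*o^5 - 45*o^4 - 12*o^3 - 9*o^2 + 6*o - 6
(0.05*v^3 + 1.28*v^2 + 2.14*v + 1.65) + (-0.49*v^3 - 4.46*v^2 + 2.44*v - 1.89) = -0.44*v^3 - 3.18*v^2 + 4.58*v - 0.24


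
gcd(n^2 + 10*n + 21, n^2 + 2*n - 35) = n + 7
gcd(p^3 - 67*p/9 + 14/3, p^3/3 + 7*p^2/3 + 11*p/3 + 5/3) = 1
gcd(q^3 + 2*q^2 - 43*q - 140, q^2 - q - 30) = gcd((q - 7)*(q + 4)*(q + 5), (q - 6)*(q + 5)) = q + 5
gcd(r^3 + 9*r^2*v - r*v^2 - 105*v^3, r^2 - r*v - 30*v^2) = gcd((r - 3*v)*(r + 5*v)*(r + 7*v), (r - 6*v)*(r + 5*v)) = r + 5*v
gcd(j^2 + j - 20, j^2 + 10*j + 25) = j + 5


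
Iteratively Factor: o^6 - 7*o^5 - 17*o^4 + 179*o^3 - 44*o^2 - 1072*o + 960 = (o + 4)*(o^5 - 11*o^4 + 27*o^3 + 71*o^2 - 328*o + 240) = (o + 3)*(o + 4)*(o^4 - 14*o^3 + 69*o^2 - 136*o + 80) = (o - 1)*(o + 3)*(o + 4)*(o^3 - 13*o^2 + 56*o - 80) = (o - 4)*(o - 1)*(o + 3)*(o + 4)*(o^2 - 9*o + 20) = (o - 5)*(o - 4)*(o - 1)*(o + 3)*(o + 4)*(o - 4)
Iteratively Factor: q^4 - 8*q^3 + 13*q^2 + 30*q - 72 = (q - 3)*(q^3 - 5*q^2 - 2*q + 24) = (q - 3)^2*(q^2 - 2*q - 8) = (q - 3)^2*(q + 2)*(q - 4)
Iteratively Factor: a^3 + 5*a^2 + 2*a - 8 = (a + 4)*(a^2 + a - 2) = (a + 2)*(a + 4)*(a - 1)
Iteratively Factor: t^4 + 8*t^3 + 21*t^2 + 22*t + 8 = (t + 1)*(t^3 + 7*t^2 + 14*t + 8) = (t + 1)*(t + 4)*(t^2 + 3*t + 2) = (t + 1)*(t + 2)*(t + 4)*(t + 1)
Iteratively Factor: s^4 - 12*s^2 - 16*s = (s)*(s^3 - 12*s - 16) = s*(s + 2)*(s^2 - 2*s - 8) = s*(s + 2)^2*(s - 4)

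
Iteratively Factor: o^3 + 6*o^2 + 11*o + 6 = (o + 3)*(o^2 + 3*o + 2) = (o + 2)*(o + 3)*(o + 1)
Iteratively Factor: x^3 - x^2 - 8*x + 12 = (x + 3)*(x^2 - 4*x + 4) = (x - 2)*(x + 3)*(x - 2)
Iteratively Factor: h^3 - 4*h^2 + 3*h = (h)*(h^2 - 4*h + 3) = h*(h - 1)*(h - 3)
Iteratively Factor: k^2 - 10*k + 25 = (k - 5)*(k - 5)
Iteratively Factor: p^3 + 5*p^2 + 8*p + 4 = (p + 2)*(p^2 + 3*p + 2) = (p + 2)^2*(p + 1)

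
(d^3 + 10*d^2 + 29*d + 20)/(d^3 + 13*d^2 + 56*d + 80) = (d + 1)/(d + 4)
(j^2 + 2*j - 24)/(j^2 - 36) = (j - 4)/(j - 6)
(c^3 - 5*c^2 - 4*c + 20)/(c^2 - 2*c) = c - 3 - 10/c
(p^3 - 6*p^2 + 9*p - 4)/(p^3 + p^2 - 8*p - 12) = (p^3 - 6*p^2 + 9*p - 4)/(p^3 + p^2 - 8*p - 12)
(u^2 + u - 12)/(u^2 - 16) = (u - 3)/(u - 4)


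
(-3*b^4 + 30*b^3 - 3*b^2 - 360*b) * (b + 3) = -3*b^5 + 21*b^4 + 87*b^3 - 369*b^2 - 1080*b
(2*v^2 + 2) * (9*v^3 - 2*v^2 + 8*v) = 18*v^5 - 4*v^4 + 34*v^3 - 4*v^2 + 16*v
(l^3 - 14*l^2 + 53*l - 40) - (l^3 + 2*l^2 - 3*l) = -16*l^2 + 56*l - 40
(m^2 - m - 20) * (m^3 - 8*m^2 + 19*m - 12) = m^5 - 9*m^4 + 7*m^3 + 129*m^2 - 368*m + 240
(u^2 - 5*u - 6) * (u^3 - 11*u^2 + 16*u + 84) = u^5 - 16*u^4 + 65*u^3 + 70*u^2 - 516*u - 504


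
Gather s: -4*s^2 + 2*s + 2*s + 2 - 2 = -4*s^2 + 4*s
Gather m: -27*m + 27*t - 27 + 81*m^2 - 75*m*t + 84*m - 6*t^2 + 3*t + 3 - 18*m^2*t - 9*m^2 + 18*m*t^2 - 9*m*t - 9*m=m^2*(72 - 18*t) + m*(18*t^2 - 84*t + 48) - 6*t^2 + 30*t - 24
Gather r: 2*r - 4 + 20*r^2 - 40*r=20*r^2 - 38*r - 4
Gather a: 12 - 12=0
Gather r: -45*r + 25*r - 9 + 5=-20*r - 4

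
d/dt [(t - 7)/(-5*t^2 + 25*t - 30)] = (-t^2 + 5*t + (t - 7)*(2*t - 5) - 6)/(5*(t^2 - 5*t + 6)^2)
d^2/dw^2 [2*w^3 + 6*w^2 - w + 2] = 12*w + 12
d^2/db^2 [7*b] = 0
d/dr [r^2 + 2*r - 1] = 2*r + 2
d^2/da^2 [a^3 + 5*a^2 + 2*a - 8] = 6*a + 10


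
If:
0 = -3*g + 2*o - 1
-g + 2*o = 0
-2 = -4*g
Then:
No Solution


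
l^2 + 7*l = l*(l + 7)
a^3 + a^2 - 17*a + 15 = (a - 3)*(a - 1)*(a + 5)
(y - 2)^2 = y^2 - 4*y + 4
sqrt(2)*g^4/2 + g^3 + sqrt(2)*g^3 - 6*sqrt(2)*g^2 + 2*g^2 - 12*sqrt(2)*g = g*(g - 2*sqrt(2))*(g + 3*sqrt(2))*(sqrt(2)*g/2 + sqrt(2))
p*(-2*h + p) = -2*h*p + p^2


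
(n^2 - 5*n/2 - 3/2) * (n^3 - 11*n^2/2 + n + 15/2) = n^5 - 8*n^4 + 53*n^3/4 + 53*n^2/4 - 81*n/4 - 45/4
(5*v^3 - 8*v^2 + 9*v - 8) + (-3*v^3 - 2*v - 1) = 2*v^3 - 8*v^2 + 7*v - 9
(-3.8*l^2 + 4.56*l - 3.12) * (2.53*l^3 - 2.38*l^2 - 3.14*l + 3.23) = -9.614*l^5 + 20.5808*l^4 - 6.8144*l^3 - 19.1668*l^2 + 24.5256*l - 10.0776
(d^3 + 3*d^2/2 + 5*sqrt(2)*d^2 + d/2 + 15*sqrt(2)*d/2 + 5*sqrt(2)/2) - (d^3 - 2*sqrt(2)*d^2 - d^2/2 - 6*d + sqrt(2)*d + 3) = 2*d^2 + 7*sqrt(2)*d^2 + 13*d/2 + 13*sqrt(2)*d/2 - 3 + 5*sqrt(2)/2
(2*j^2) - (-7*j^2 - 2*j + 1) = 9*j^2 + 2*j - 1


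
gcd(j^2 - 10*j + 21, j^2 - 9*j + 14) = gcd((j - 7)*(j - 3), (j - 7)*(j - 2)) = j - 7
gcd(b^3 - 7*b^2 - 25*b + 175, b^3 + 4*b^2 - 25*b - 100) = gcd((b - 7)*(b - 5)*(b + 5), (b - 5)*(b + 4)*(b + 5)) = b^2 - 25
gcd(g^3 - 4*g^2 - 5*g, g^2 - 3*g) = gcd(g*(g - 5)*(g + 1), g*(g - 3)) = g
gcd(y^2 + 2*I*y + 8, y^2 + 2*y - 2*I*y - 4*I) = y - 2*I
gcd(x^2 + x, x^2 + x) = x^2 + x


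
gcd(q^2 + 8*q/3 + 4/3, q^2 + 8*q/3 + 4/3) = q^2 + 8*q/3 + 4/3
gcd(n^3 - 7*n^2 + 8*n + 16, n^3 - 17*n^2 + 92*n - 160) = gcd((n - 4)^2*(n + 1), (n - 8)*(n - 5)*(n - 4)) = n - 4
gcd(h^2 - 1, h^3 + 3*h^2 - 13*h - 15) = h + 1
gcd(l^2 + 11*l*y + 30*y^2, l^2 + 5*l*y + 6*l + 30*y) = l + 5*y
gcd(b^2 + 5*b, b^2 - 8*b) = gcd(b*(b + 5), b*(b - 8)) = b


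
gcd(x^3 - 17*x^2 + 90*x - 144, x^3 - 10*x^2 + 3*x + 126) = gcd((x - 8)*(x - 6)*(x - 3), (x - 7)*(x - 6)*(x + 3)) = x - 6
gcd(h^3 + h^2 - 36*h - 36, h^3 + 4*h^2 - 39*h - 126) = h - 6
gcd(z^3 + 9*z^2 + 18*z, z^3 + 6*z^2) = z^2 + 6*z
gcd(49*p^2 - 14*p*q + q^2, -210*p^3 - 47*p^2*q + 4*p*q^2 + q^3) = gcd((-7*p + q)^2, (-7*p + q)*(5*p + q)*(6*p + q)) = 7*p - q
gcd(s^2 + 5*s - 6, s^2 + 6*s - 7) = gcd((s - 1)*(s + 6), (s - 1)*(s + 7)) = s - 1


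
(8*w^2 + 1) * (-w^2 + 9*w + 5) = -8*w^4 + 72*w^3 + 39*w^2 + 9*w + 5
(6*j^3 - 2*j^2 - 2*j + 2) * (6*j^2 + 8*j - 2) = 36*j^5 + 36*j^4 - 40*j^3 + 20*j - 4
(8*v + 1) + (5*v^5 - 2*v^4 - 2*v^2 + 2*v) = 5*v^5 - 2*v^4 - 2*v^2 + 10*v + 1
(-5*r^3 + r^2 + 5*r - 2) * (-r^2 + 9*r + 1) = 5*r^5 - 46*r^4 - r^3 + 48*r^2 - 13*r - 2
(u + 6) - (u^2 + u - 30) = 36 - u^2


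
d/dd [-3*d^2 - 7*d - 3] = -6*d - 7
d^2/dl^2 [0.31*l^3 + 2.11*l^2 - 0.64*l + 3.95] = 1.86*l + 4.22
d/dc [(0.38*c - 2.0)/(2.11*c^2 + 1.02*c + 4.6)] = (-0.8018*c^2 + 8.44*c + 3.788)/(4.4521*c^4 + 4.3044*c^3 + 20.4524*c^2 + 9.384*c + 21.16)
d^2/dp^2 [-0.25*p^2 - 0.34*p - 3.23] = -0.500000000000000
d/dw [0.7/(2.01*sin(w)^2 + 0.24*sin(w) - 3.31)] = -(2.814*sin(w) + 0.168)*cos(w)/(2.01*sin(w)^2 + 0.24*sin(w) - 3.31)^2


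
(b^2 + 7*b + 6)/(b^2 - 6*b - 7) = (b + 6)/(b - 7)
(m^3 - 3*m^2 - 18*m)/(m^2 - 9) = m*(m - 6)/(m - 3)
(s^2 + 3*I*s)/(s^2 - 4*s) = (s + 3*I)/(s - 4)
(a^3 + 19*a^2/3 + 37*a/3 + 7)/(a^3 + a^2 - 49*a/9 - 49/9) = 3*(a + 3)/(3*a - 7)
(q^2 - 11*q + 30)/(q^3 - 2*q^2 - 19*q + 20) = (q - 6)/(q^2 + 3*q - 4)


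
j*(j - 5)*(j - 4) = j^3 - 9*j^2 + 20*j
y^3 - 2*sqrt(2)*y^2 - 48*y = y*(y - 6*sqrt(2))*(y + 4*sqrt(2))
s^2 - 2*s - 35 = (s - 7)*(s + 5)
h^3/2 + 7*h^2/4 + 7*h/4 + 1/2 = (h/2 + 1)*(h + 1/2)*(h + 1)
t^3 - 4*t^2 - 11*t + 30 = (t - 5)*(t - 2)*(t + 3)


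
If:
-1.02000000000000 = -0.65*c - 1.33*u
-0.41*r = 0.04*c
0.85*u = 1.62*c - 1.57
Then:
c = 1.09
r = -0.11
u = 0.23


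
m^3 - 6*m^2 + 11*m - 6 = (m - 3)*(m - 2)*(m - 1)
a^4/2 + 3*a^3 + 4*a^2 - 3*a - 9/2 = (a/2 + 1/2)*(a - 1)*(a + 3)^2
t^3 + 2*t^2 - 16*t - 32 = (t - 4)*(t + 2)*(t + 4)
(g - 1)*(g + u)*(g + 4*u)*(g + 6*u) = g^4 + 11*g^3*u - g^3 + 34*g^2*u^2 - 11*g^2*u + 24*g*u^3 - 34*g*u^2 - 24*u^3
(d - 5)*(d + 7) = d^2 + 2*d - 35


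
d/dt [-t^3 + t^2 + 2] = t*(2 - 3*t)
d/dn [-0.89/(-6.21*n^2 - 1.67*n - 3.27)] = (-11.0538*n - 1.4863)/(6.21*n^2 + 1.67*n + 3.27)^2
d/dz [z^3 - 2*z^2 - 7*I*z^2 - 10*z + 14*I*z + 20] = 3*z^2 - 4*z - 14*I*z - 10 + 14*I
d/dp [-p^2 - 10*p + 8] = -2*p - 10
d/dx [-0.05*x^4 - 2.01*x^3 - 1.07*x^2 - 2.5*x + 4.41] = -0.2*x^3 - 6.03*x^2 - 2.14*x - 2.5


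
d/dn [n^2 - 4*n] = 2*n - 4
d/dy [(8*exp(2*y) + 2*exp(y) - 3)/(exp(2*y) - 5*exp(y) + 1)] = (-42*exp(2*y) + 22*exp(y) - 13)*exp(y)/(exp(4*y) - 10*exp(3*y) + 27*exp(2*y) - 10*exp(y) + 1)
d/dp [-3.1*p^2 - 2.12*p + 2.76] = -6.2*p - 2.12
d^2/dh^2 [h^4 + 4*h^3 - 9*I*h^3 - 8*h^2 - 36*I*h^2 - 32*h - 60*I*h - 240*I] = 12*h^2 + h*(24 - 54*I) - 16 - 72*I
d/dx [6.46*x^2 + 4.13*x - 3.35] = 12.92*x + 4.13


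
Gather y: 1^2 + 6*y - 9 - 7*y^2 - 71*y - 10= -7*y^2 - 65*y - 18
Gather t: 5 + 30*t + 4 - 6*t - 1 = 24*t + 8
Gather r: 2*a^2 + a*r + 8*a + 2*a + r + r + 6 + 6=2*a^2 + 10*a + r*(a + 2) + 12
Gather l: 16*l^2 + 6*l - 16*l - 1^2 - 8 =16*l^2 - 10*l - 9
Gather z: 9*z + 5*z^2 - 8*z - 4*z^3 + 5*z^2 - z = -4*z^3 + 10*z^2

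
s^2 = s^2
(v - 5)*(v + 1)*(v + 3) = v^3 - v^2 - 17*v - 15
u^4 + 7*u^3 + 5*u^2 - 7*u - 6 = (u - 1)*(u + 1)^2*(u + 6)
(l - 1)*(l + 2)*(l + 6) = l^3 + 7*l^2 + 4*l - 12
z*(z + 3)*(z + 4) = z^3 + 7*z^2 + 12*z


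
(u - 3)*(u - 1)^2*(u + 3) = u^4 - 2*u^3 - 8*u^2 + 18*u - 9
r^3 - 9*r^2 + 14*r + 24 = (r - 6)*(r - 4)*(r + 1)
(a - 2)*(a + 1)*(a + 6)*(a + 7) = a^4 + 12*a^3 + 27*a^2 - 68*a - 84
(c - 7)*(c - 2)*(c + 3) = c^3 - 6*c^2 - 13*c + 42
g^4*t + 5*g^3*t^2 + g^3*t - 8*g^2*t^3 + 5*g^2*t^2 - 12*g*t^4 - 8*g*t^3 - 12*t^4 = (g - 2*t)*(g + t)*(g + 6*t)*(g*t + t)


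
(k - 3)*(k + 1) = k^2 - 2*k - 3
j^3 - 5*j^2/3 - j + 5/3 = (j - 5/3)*(j - 1)*(j + 1)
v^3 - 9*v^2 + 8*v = v*(v - 8)*(v - 1)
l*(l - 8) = l^2 - 8*l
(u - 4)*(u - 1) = u^2 - 5*u + 4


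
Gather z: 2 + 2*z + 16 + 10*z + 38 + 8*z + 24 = 20*z + 80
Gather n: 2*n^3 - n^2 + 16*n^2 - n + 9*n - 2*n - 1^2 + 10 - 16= 2*n^3 + 15*n^2 + 6*n - 7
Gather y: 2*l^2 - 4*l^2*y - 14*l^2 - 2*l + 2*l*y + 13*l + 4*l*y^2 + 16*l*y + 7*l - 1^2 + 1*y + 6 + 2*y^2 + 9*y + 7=-12*l^2 + 18*l + y^2*(4*l + 2) + y*(-4*l^2 + 18*l + 10) + 12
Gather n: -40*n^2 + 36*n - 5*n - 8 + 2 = -40*n^2 + 31*n - 6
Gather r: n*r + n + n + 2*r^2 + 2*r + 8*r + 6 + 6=2*n + 2*r^2 + r*(n + 10) + 12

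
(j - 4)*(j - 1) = j^2 - 5*j + 4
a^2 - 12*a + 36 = (a - 6)^2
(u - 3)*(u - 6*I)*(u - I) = u^3 - 3*u^2 - 7*I*u^2 - 6*u + 21*I*u + 18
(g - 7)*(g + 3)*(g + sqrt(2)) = g^3 - 4*g^2 + sqrt(2)*g^2 - 21*g - 4*sqrt(2)*g - 21*sqrt(2)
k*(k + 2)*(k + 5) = k^3 + 7*k^2 + 10*k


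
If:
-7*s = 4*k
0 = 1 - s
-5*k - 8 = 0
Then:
No Solution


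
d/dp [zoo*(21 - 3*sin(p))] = zoo*cos(p)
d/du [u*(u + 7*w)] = 2*u + 7*w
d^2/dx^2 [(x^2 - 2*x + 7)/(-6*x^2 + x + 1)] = 4*(33*x^3 - 387*x^2 + 81*x - 26)/(216*x^6 - 108*x^5 - 90*x^4 + 35*x^3 + 15*x^2 - 3*x - 1)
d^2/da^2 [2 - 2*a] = 0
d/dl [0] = 0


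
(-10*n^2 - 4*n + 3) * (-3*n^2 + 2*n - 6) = 30*n^4 - 8*n^3 + 43*n^2 + 30*n - 18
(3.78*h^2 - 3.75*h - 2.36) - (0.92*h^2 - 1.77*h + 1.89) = 2.86*h^2 - 1.98*h - 4.25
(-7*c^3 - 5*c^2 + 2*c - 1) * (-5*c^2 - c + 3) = 35*c^5 + 32*c^4 - 26*c^3 - 12*c^2 + 7*c - 3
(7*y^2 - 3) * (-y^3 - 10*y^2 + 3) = -7*y^5 - 70*y^4 + 3*y^3 + 51*y^2 - 9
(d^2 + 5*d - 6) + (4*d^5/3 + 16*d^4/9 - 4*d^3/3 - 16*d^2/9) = 4*d^5/3 + 16*d^4/9 - 4*d^3/3 - 7*d^2/9 + 5*d - 6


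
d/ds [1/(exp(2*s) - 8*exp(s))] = 2*(4 - exp(s))*exp(-s)/(exp(s) - 8)^2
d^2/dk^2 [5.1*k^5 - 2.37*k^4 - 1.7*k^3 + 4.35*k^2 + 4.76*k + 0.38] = 102.0*k^3 - 28.44*k^2 - 10.2*k + 8.7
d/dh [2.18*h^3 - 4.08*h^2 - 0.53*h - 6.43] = 6.54*h^2 - 8.16*h - 0.53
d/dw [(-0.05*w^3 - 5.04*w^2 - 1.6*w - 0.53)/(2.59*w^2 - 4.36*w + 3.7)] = (-0.1295*w^4 + 0.436*w^3 + 25.5634*w^2 - 34.5506*w - 8.2308)/(6.7081*w^4 - 22.5848*w^3 + 38.1756*w^2 - 32.264*w + 13.69)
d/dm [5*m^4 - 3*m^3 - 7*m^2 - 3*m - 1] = 20*m^3 - 9*m^2 - 14*m - 3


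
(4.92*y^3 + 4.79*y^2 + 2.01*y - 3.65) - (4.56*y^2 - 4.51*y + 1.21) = 4.92*y^3 + 0.23*y^2 + 6.52*y - 4.86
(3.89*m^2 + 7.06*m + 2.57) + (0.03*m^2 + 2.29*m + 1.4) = 3.92*m^2 + 9.35*m + 3.97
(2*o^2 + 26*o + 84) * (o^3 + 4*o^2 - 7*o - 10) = 2*o^5 + 34*o^4 + 174*o^3 + 134*o^2 - 848*o - 840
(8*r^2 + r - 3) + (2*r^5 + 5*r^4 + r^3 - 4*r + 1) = 2*r^5 + 5*r^4 + r^3 + 8*r^2 - 3*r - 2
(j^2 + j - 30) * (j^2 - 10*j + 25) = j^4 - 9*j^3 - 15*j^2 + 325*j - 750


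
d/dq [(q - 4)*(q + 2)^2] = 3*q^2 - 12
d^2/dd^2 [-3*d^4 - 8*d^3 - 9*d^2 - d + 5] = -36*d^2 - 48*d - 18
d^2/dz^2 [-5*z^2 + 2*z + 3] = -10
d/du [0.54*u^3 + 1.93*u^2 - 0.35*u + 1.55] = 1.62*u^2 + 3.86*u - 0.35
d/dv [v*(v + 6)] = 2*v + 6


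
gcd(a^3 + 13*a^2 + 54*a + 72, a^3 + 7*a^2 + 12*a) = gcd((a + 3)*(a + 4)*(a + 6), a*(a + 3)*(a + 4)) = a^2 + 7*a + 12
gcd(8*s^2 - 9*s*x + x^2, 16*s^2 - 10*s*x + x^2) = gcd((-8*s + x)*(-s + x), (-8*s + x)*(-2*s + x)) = -8*s + x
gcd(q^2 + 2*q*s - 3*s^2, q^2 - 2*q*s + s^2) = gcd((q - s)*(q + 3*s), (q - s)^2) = q - s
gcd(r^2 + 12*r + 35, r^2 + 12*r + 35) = r^2 + 12*r + 35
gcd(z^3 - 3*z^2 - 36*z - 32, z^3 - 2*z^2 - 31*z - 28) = z^2 + 5*z + 4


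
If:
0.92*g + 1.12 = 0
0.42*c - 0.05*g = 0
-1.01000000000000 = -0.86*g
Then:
No Solution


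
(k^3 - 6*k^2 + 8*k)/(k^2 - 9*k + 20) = k*(k - 2)/(k - 5)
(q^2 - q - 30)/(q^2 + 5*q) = (q - 6)/q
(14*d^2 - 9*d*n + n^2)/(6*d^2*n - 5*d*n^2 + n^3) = (7*d - n)/(n*(3*d - n))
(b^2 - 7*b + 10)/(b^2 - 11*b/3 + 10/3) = 3*(b - 5)/(3*b - 5)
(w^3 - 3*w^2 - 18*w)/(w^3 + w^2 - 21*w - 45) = w*(w - 6)/(w^2 - 2*w - 15)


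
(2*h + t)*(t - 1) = 2*h*t - 2*h + t^2 - t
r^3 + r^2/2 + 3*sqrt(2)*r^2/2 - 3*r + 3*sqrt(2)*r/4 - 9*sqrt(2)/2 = (r - 3/2)*(r + 2)*(r + 3*sqrt(2)/2)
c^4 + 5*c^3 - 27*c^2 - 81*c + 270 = (c - 3)^2*(c + 5)*(c + 6)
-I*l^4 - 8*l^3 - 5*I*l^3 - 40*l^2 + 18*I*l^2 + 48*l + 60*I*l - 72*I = (l + 6)*(l - 6*I)*(l - 2*I)*(-I*l + I)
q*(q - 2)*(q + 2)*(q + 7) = q^4 + 7*q^3 - 4*q^2 - 28*q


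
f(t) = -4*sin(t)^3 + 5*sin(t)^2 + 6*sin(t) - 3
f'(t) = -12*sin(t)^2*cos(t) + 10*sin(t)*cos(t) + 6*cos(t)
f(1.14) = 3.58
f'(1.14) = 2.16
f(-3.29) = -2.02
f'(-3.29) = -7.14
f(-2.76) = -4.33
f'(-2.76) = -0.57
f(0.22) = -1.49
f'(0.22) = 7.43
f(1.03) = 3.30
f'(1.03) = 2.96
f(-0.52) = -4.26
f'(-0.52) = -1.68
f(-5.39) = 2.82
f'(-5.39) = 4.08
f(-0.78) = -3.36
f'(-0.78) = -4.95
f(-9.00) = -4.34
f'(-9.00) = 0.15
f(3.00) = -2.06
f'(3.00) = -7.10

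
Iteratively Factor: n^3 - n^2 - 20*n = (n + 4)*(n^2 - 5*n) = n*(n + 4)*(n - 5)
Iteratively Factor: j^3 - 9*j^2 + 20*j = (j - 5)*(j^2 - 4*j) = (j - 5)*(j - 4)*(j)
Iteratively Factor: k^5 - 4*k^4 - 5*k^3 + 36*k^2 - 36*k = (k)*(k^4 - 4*k^3 - 5*k^2 + 36*k - 36) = k*(k + 3)*(k^3 - 7*k^2 + 16*k - 12) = k*(k - 3)*(k + 3)*(k^2 - 4*k + 4) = k*(k - 3)*(k - 2)*(k + 3)*(k - 2)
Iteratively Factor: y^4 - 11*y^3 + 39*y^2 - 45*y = (y)*(y^3 - 11*y^2 + 39*y - 45) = y*(y - 3)*(y^2 - 8*y + 15) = y*(y - 5)*(y - 3)*(y - 3)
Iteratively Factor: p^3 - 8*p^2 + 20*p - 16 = (p - 2)*(p^2 - 6*p + 8) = (p - 4)*(p - 2)*(p - 2)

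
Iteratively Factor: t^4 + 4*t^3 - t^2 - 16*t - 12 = (t + 3)*(t^3 + t^2 - 4*t - 4) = (t + 1)*(t + 3)*(t^2 - 4) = (t - 2)*(t + 1)*(t + 3)*(t + 2)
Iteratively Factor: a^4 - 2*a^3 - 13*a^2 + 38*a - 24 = (a - 2)*(a^3 - 13*a + 12) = (a - 3)*(a - 2)*(a^2 + 3*a - 4) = (a - 3)*(a - 2)*(a - 1)*(a + 4)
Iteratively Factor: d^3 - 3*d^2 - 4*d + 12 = (d + 2)*(d^2 - 5*d + 6) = (d - 3)*(d + 2)*(d - 2)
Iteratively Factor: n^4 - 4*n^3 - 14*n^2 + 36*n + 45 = (n - 5)*(n^3 + n^2 - 9*n - 9) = (n - 5)*(n - 3)*(n^2 + 4*n + 3) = (n - 5)*(n - 3)*(n + 3)*(n + 1)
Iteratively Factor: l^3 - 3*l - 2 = (l + 1)*(l^2 - l - 2) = (l - 2)*(l + 1)*(l + 1)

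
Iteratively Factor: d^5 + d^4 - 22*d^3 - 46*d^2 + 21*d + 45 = (d - 1)*(d^4 + 2*d^3 - 20*d^2 - 66*d - 45) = (d - 5)*(d - 1)*(d^3 + 7*d^2 + 15*d + 9) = (d - 5)*(d - 1)*(d + 3)*(d^2 + 4*d + 3) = (d - 5)*(d - 1)*(d + 1)*(d + 3)*(d + 3)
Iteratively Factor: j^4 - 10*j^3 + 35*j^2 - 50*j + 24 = (j - 1)*(j^3 - 9*j^2 + 26*j - 24) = (j - 2)*(j - 1)*(j^2 - 7*j + 12) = (j - 4)*(j - 2)*(j - 1)*(j - 3)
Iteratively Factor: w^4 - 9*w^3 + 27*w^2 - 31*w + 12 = (w - 1)*(w^3 - 8*w^2 + 19*w - 12) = (w - 3)*(w - 1)*(w^2 - 5*w + 4) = (w - 4)*(w - 3)*(w - 1)*(w - 1)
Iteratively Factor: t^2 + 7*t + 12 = (t + 4)*(t + 3)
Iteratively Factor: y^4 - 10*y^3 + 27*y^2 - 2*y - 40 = (y - 2)*(y^3 - 8*y^2 + 11*y + 20) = (y - 4)*(y - 2)*(y^2 - 4*y - 5) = (y - 5)*(y - 4)*(y - 2)*(y + 1)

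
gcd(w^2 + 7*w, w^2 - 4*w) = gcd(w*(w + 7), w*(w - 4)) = w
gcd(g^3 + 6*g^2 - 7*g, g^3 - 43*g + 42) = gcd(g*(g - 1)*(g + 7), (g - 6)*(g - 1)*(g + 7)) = g^2 + 6*g - 7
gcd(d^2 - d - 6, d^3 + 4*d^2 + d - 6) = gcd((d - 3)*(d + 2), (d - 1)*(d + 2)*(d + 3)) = d + 2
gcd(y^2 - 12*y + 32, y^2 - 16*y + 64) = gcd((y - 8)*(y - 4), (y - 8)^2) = y - 8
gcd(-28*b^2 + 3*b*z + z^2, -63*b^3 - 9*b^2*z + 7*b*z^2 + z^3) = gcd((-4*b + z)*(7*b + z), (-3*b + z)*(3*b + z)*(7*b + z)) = 7*b + z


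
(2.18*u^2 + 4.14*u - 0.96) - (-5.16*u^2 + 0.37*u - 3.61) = 7.34*u^2 + 3.77*u + 2.65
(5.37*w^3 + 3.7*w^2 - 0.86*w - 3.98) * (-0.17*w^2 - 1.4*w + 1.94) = -0.9129*w^5 - 8.147*w^4 + 5.384*w^3 + 9.0586*w^2 + 3.9036*w - 7.7212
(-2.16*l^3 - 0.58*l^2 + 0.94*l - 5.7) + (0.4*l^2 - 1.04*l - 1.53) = -2.16*l^3 - 0.18*l^2 - 0.1*l - 7.23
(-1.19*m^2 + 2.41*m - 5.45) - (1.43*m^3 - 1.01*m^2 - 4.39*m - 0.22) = -1.43*m^3 - 0.18*m^2 + 6.8*m - 5.23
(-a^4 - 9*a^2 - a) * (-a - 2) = a^5 + 2*a^4 + 9*a^3 + 19*a^2 + 2*a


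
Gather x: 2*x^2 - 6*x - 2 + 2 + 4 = 2*x^2 - 6*x + 4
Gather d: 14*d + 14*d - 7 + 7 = 28*d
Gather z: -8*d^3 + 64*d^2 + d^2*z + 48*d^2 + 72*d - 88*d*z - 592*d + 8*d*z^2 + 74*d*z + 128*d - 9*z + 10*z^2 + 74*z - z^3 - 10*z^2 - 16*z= -8*d^3 + 112*d^2 + 8*d*z^2 - 392*d - z^3 + z*(d^2 - 14*d + 49)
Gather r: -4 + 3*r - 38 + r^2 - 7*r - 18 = r^2 - 4*r - 60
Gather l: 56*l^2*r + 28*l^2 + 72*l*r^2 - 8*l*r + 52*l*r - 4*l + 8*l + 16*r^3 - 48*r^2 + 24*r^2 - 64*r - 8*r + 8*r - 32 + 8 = l^2*(56*r + 28) + l*(72*r^2 + 44*r + 4) + 16*r^3 - 24*r^2 - 64*r - 24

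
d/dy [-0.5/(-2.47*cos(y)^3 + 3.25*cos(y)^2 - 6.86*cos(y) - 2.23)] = (3.705*cos(y)^2 - 3.25*cos(y) + 3.43)*sin(y)/(2.47*cos(y)^3 - 3.25*cos(y)^2 + 6.86*cos(y) + 2.23)^2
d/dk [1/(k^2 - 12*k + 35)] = 2*(6 - k)/(k^2 - 12*k + 35)^2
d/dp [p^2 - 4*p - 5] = 2*p - 4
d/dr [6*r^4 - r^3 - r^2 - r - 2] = 24*r^3 - 3*r^2 - 2*r - 1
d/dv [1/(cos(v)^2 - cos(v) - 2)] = (2*cos(v) - 1)*sin(v)/(sin(v)^2 + cos(v) + 1)^2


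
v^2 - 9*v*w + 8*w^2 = (v - 8*w)*(v - w)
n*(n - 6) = n^2 - 6*n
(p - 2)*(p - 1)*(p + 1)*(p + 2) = p^4 - 5*p^2 + 4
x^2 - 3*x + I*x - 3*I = (x - 3)*(x + I)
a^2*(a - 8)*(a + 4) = a^4 - 4*a^3 - 32*a^2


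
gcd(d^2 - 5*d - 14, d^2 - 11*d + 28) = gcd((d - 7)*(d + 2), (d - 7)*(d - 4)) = d - 7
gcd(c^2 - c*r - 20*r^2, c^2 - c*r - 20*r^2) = -c^2 + c*r + 20*r^2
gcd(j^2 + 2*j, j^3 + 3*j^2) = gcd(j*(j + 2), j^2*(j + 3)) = j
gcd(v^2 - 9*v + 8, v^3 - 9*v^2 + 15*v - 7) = v - 1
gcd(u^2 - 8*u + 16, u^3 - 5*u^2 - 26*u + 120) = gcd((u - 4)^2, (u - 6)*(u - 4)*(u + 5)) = u - 4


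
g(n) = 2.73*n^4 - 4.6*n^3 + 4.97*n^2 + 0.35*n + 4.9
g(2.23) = 46.90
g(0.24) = 5.22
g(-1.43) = 39.43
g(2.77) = 106.96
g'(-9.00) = -9167.59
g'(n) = 10.92*n^3 - 13.8*n^2 + 9.94*n + 0.35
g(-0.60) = 7.83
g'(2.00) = 52.39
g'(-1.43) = -74.02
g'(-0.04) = -0.07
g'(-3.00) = -448.51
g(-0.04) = 4.89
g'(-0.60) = -12.94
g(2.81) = 113.27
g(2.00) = 32.36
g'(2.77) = 154.09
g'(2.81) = 161.61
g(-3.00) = 393.91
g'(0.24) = 2.09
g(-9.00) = 21669.25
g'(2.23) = 74.99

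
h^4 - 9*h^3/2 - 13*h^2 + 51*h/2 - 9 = (h - 6)*(h - 1)*(h - 1/2)*(h + 3)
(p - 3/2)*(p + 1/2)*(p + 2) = p^3 + p^2 - 11*p/4 - 3/2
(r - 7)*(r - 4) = r^2 - 11*r + 28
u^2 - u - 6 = (u - 3)*(u + 2)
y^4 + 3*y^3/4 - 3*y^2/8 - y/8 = y*(y - 1/2)*(y + 1/4)*(y + 1)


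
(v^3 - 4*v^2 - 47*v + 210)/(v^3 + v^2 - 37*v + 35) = (v - 6)/(v - 1)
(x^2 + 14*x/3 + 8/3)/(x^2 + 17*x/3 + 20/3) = (3*x + 2)/(3*x + 5)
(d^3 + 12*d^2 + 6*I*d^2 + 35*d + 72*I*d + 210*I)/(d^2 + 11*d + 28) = (d^2 + d*(5 + 6*I) + 30*I)/(d + 4)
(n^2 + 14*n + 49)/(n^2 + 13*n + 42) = (n + 7)/(n + 6)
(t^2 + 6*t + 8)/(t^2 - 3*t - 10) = (t + 4)/(t - 5)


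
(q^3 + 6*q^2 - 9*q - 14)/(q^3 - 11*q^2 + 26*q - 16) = (q^2 + 8*q + 7)/(q^2 - 9*q + 8)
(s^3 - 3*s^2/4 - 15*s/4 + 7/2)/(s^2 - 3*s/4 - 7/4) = (s^2 + s - 2)/(s + 1)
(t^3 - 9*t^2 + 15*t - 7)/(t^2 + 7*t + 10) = (t^3 - 9*t^2 + 15*t - 7)/(t^2 + 7*t + 10)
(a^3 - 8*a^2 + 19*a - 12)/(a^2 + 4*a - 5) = (a^2 - 7*a + 12)/(a + 5)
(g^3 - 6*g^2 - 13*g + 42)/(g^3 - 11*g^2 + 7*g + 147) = (g - 2)/(g - 7)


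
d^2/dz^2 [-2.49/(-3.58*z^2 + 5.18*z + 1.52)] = (63.825672*z^2 - 92.351112*z - 2.49*(7.16*z - 5.18)*(14.32*z - 10.36) - 27.099168)/(-3.58*z^2 + 5.18*z + 1.52)^3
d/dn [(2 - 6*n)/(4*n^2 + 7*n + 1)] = 4*(6*n^2 - 4*n - 5)/(16*n^4 + 56*n^3 + 57*n^2 + 14*n + 1)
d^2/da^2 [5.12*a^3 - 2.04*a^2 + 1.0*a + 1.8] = 30.72*a - 4.08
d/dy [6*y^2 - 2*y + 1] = 12*y - 2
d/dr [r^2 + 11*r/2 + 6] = 2*r + 11/2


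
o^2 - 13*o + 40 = (o - 8)*(o - 5)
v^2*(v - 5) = v^3 - 5*v^2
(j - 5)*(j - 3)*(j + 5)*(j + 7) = j^4 + 4*j^3 - 46*j^2 - 100*j + 525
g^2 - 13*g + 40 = (g - 8)*(g - 5)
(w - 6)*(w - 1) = w^2 - 7*w + 6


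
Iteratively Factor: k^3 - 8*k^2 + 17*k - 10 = (k - 2)*(k^2 - 6*k + 5) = (k - 5)*(k - 2)*(k - 1)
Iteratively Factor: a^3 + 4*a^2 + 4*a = (a + 2)*(a^2 + 2*a) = a*(a + 2)*(a + 2)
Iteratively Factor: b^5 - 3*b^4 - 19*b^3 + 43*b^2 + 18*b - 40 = (b - 1)*(b^4 - 2*b^3 - 21*b^2 + 22*b + 40) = (b - 5)*(b - 1)*(b^3 + 3*b^2 - 6*b - 8) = (b - 5)*(b - 1)*(b + 4)*(b^2 - b - 2) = (b - 5)*(b - 2)*(b - 1)*(b + 4)*(b + 1)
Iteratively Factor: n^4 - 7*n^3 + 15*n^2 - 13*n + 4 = (n - 1)*(n^3 - 6*n^2 + 9*n - 4) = (n - 1)^2*(n^2 - 5*n + 4) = (n - 4)*(n - 1)^2*(n - 1)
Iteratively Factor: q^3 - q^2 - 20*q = (q + 4)*(q^2 - 5*q) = q*(q + 4)*(q - 5)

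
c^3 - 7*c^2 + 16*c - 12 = (c - 3)*(c - 2)^2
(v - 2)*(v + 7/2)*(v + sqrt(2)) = v^3 + sqrt(2)*v^2 + 3*v^2/2 - 7*v + 3*sqrt(2)*v/2 - 7*sqrt(2)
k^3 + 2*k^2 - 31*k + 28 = (k - 4)*(k - 1)*(k + 7)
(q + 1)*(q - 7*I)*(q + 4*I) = q^3 + q^2 - 3*I*q^2 + 28*q - 3*I*q + 28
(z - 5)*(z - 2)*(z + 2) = z^3 - 5*z^2 - 4*z + 20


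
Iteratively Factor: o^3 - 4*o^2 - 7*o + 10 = (o - 5)*(o^2 + o - 2) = (o - 5)*(o + 2)*(o - 1)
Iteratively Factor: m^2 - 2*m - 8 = (m + 2)*(m - 4)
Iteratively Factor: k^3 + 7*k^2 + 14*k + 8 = (k + 4)*(k^2 + 3*k + 2) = (k + 2)*(k + 4)*(k + 1)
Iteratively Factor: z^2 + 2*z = (z + 2)*(z)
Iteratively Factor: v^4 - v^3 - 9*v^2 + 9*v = (v)*(v^3 - v^2 - 9*v + 9) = v*(v - 1)*(v^2 - 9) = v*(v - 3)*(v - 1)*(v + 3)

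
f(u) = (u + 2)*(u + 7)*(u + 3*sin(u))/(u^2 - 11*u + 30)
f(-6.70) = 0.08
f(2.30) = 18.16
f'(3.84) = 43.91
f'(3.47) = 21.92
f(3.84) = 48.28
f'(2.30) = 13.81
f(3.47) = 37.02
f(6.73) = 761.78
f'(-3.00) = 0.01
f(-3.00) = 0.19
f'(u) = (11 - 2*u)*(u + 2)*(u + 7)*(u + 3*sin(u))/(u^2 - 11*u + 30)^2 + (u + 2)*(u + 7)*(3*cos(u) + 1)/(u^2 - 11*u + 30) + (u + 2)*(u + 3*sin(u))/(u^2 - 11*u + 30) + (u + 7)*(u + 3*sin(u))/(u^2 - 11*u + 30)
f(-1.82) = -0.08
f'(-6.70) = 0.21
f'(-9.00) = 0.23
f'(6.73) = -989.44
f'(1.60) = 10.60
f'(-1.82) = -0.49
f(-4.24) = 0.10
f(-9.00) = -0.68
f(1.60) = 9.52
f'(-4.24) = 0.04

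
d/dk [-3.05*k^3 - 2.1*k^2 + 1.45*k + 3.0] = -9.15*k^2 - 4.2*k + 1.45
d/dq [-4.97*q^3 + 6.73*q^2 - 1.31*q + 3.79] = -14.91*q^2 + 13.46*q - 1.31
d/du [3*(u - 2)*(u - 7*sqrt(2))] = 6*u - 21*sqrt(2) - 6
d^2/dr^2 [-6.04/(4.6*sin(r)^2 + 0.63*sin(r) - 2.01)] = (511.2256*sin(r)^4 + 52.51176*sin(r)^3 - 541.057764*sin(r)^2 - 97.375068*sin(r) - 116.486232)/(4.6*sin(r)^2 + 0.63*sin(r) - 2.01)^3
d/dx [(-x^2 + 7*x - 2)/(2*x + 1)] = (-2*x^2 - 2*x + 11)/(4*x^2 + 4*x + 1)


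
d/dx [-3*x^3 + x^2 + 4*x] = -9*x^2 + 2*x + 4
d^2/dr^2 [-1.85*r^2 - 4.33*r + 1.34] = -3.70000000000000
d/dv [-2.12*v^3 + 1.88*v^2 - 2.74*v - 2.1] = -6.36*v^2 + 3.76*v - 2.74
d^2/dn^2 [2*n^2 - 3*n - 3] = 4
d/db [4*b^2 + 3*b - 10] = 8*b + 3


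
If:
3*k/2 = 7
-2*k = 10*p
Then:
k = 14/3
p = -14/15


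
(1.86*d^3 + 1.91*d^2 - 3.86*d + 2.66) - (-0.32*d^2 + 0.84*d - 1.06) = 1.86*d^3 + 2.23*d^2 - 4.7*d + 3.72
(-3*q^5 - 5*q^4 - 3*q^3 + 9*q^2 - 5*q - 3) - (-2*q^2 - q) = -3*q^5 - 5*q^4 - 3*q^3 + 11*q^2 - 4*q - 3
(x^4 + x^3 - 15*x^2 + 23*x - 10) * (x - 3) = x^5 - 2*x^4 - 18*x^3 + 68*x^2 - 79*x + 30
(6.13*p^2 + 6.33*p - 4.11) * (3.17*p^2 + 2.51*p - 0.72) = 19.4321*p^4 + 35.4524*p^3 - 1.554*p^2 - 14.8737*p + 2.9592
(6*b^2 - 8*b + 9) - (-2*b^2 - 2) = 8*b^2 - 8*b + 11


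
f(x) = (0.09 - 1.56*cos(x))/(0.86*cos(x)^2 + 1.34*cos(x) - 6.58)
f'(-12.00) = -0.25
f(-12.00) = 0.25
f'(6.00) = 0.15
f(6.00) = 0.31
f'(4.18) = 0.18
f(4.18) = -0.13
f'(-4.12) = -0.18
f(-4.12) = -0.14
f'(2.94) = -0.05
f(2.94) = -0.23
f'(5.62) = 0.27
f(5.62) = 0.23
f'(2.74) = -0.09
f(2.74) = -0.22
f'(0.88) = -0.28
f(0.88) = 0.17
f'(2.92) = -0.05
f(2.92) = -0.23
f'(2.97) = -0.04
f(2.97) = -0.23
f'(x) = (0.09 - 1.56*cos(x))*(1.72*sin(x)*cos(x) + 1.34*sin(x))/(0.86*cos(x)^2 + 1.34*cos(x) - 6.58)^2 + 1.56*sin(x)/(0.86*cos(x)^2 + 1.34*cos(x) - 6.58)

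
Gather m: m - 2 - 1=m - 3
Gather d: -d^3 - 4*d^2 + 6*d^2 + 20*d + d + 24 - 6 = -d^3 + 2*d^2 + 21*d + 18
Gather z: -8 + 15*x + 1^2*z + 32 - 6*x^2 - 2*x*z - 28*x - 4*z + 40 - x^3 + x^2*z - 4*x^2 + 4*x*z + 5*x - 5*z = -x^3 - 10*x^2 - 8*x + z*(x^2 + 2*x - 8) + 64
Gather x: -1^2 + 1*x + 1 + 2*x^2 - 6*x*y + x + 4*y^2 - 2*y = 2*x^2 + x*(2 - 6*y) + 4*y^2 - 2*y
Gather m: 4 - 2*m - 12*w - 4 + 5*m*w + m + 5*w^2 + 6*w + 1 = m*(5*w - 1) + 5*w^2 - 6*w + 1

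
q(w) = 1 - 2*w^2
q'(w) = -4*w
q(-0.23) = 0.89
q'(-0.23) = 0.92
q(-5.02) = -49.40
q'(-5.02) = 20.08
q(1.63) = -4.31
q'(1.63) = -6.52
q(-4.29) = -35.81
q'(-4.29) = 17.16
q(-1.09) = -1.38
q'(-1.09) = 4.36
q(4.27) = -35.47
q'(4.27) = -17.08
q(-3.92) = -29.73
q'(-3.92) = 15.68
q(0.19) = 0.93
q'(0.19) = -0.76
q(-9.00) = -161.00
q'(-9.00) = 36.00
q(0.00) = 1.00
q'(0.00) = 0.00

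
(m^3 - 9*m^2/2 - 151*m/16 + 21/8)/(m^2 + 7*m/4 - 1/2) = (4*m^2 - 17*m - 42)/(4*(m + 2))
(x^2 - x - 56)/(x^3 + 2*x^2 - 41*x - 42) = (x - 8)/(x^2 - 5*x - 6)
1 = 1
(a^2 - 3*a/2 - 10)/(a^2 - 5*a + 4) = (a + 5/2)/(a - 1)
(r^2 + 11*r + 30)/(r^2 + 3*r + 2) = (r^2 + 11*r + 30)/(r^2 + 3*r + 2)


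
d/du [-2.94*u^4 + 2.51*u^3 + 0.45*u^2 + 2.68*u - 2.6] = -11.76*u^3 + 7.53*u^2 + 0.9*u + 2.68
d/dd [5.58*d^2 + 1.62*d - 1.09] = 11.16*d + 1.62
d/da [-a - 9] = -1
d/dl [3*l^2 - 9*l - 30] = 6*l - 9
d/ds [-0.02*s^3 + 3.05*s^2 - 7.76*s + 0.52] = -0.06*s^2 + 6.1*s - 7.76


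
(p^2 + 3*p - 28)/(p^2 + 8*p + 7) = (p - 4)/(p + 1)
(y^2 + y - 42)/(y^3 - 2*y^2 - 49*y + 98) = (y - 6)/(y^2 - 9*y + 14)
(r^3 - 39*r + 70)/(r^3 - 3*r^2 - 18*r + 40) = (r + 7)/(r + 4)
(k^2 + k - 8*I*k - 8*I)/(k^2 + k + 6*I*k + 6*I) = (k - 8*I)/(k + 6*I)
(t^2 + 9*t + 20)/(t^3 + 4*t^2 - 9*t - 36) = (t + 5)/(t^2 - 9)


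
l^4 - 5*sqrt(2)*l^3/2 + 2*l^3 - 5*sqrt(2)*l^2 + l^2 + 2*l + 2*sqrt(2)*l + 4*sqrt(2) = (l + 2)*(l - 2*sqrt(2))*(l - sqrt(2))*(l + sqrt(2)/2)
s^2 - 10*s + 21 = (s - 7)*(s - 3)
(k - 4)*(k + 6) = k^2 + 2*k - 24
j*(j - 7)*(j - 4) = j^3 - 11*j^2 + 28*j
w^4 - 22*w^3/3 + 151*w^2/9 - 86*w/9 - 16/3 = (w - 3)*(w - 8/3)*(w - 2)*(w + 1/3)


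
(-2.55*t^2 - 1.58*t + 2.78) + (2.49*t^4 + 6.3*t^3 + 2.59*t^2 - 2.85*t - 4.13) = 2.49*t^4 + 6.3*t^3 + 0.04*t^2 - 4.43*t - 1.35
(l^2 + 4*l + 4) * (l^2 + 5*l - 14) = l^4 + 9*l^3 + 10*l^2 - 36*l - 56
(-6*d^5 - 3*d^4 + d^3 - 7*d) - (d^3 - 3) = -6*d^5 - 3*d^4 - 7*d + 3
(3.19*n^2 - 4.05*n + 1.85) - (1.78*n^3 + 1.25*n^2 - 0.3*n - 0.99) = -1.78*n^3 + 1.94*n^2 - 3.75*n + 2.84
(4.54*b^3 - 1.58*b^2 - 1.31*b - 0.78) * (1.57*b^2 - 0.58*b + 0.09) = 7.1278*b^5 - 5.1138*b^4 - 0.7317*b^3 - 0.607*b^2 + 0.3345*b - 0.0702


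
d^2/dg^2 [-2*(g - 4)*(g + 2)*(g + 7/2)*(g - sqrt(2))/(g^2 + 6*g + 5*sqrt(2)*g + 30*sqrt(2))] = 4*(-g^6 - 15*sqrt(2)*g^5 - 18*g^5 - 270*sqrt(2)*g^4 - 258*g^4 - 2546*g^3 - 1498*sqrt(2)*g^3 - 11340*g^2 - 1344*sqrt(2)*g^2 - 6240*g + 2376*sqrt(2)*g - 248*sqrt(2) + 22320)/(g^6 + 18*g^5 + 15*sqrt(2)*g^5 + 258*g^4 + 270*sqrt(2)*g^4 + 1870*sqrt(2)*g^3 + 2916*g^3 + 7740*sqrt(2)*g^2 + 16200*g^2 + 32400*g + 27000*sqrt(2)*g + 54000*sqrt(2))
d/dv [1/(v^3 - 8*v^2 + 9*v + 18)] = (-3*v^2 + 16*v - 9)/(v^3 - 8*v^2 + 9*v + 18)^2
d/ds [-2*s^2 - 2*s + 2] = -4*s - 2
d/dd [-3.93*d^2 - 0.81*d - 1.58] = -7.86*d - 0.81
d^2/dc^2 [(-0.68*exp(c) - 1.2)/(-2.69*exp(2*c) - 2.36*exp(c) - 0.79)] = (4.920548*exp(4*c) + 30.416368*exp(3*c) + 14.183832*exp(2*c) - 4.784752*exp(c) - 1.812892)*exp(c)/(19.465109*exp(6*c) + 51.231588*exp(5*c) + 62.096229*exp(4*c) + 43.235672*exp(3*c) + 18.236439*exp(2*c) + 4.418628*exp(c) + 0.493039)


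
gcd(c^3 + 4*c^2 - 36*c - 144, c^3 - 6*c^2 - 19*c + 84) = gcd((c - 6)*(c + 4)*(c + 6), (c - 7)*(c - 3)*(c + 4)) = c + 4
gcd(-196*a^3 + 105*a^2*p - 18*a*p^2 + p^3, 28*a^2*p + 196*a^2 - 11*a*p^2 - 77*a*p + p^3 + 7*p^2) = 28*a^2 - 11*a*p + p^2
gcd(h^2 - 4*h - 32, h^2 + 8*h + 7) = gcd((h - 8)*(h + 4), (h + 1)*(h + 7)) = 1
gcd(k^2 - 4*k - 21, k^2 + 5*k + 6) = k + 3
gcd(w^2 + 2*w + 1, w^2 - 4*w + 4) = 1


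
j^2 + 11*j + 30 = (j + 5)*(j + 6)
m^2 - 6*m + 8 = (m - 4)*(m - 2)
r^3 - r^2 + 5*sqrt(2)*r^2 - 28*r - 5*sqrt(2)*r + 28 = (r - 1)*(r - 2*sqrt(2))*(r + 7*sqrt(2))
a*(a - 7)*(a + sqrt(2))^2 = a^4 - 7*a^3 + 2*sqrt(2)*a^3 - 14*sqrt(2)*a^2 + 2*a^2 - 14*a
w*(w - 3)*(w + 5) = w^3 + 2*w^2 - 15*w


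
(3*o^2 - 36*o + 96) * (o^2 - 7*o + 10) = 3*o^4 - 57*o^3 + 378*o^2 - 1032*o + 960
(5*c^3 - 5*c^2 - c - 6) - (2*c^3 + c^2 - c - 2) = 3*c^3 - 6*c^2 - 4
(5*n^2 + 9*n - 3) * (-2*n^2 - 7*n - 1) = -10*n^4 - 53*n^3 - 62*n^2 + 12*n + 3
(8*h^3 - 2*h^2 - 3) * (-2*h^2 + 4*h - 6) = -16*h^5 + 36*h^4 - 56*h^3 + 18*h^2 - 12*h + 18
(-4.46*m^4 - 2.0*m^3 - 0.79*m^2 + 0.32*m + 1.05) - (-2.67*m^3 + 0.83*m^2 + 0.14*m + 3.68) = -4.46*m^4 + 0.67*m^3 - 1.62*m^2 + 0.18*m - 2.63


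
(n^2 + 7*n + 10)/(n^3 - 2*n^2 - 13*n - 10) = (n + 5)/(n^2 - 4*n - 5)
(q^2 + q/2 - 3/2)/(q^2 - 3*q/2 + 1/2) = (2*q + 3)/(2*q - 1)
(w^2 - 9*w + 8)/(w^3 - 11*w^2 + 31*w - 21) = (w - 8)/(w^2 - 10*w + 21)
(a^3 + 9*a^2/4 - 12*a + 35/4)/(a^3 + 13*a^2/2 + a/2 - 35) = (4*a^2 - 11*a + 7)/(2*(2*a^2 + 3*a - 14))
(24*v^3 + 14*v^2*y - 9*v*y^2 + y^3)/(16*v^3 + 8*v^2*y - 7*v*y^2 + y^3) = (-6*v + y)/(-4*v + y)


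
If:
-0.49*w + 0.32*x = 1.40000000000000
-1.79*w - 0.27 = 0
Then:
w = -0.15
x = 4.14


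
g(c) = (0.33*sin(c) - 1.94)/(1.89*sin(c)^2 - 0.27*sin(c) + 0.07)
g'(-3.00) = 72.15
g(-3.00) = -13.63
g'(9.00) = -28.13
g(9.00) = -6.45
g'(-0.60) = -5.87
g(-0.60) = -2.58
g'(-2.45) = 4.09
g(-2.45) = -2.13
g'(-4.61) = -0.23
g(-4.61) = -0.96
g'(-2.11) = 1.30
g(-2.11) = -1.31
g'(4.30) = 0.86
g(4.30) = -1.18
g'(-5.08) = 0.97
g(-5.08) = -1.11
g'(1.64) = -0.15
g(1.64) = -0.96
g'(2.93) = -105.89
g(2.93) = -19.35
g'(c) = (-3.78*sin(c)*cos(c) + 0.27*cos(c))*(0.33*sin(c) - 1.94)/(1.89*sin(c)^2 - 0.27*sin(c) + 0.07)^2 + 0.33*cos(c)/(1.89*sin(c)^2 - 0.27*sin(c) + 0.07)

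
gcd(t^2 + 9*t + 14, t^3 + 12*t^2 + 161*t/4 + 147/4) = t + 7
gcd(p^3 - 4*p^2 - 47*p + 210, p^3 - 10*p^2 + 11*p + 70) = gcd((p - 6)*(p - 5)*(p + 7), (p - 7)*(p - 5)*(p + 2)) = p - 5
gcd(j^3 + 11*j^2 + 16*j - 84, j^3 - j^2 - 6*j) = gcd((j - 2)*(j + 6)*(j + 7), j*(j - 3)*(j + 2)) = 1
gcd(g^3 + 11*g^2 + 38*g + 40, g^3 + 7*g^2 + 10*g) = g^2 + 7*g + 10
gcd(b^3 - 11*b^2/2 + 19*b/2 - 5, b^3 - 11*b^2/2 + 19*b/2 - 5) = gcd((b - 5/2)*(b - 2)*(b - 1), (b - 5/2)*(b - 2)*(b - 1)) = b^3 - 11*b^2/2 + 19*b/2 - 5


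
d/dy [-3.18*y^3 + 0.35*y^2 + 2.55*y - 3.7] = -9.54*y^2 + 0.7*y + 2.55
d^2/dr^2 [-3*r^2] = -6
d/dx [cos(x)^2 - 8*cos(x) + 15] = 2*(4 - cos(x))*sin(x)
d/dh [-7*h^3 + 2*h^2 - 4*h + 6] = -21*h^2 + 4*h - 4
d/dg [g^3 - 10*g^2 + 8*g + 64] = 3*g^2 - 20*g + 8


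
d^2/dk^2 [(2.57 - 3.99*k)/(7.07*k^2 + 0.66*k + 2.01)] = (-(3.99*k - 2.57)*(14.14*k + 0.66)*(28.28*k + 1.32) + (169.2558*k - 31.073)*(7.07*k^2 + 0.66*k + 2.01))/(7.07*k^2 + 0.66*k + 2.01)^3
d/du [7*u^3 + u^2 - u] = 21*u^2 + 2*u - 1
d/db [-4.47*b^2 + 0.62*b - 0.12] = 0.62 - 8.94*b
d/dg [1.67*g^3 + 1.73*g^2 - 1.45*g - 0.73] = 5.01*g^2 + 3.46*g - 1.45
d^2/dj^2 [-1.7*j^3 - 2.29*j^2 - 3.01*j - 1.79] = -10.2*j - 4.58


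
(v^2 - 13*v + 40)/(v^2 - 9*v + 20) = (v - 8)/(v - 4)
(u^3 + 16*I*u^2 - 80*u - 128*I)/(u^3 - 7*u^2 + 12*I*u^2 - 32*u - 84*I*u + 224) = (u + 4*I)/(u - 7)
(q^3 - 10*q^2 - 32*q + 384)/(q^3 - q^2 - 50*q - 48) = (q - 8)/(q + 1)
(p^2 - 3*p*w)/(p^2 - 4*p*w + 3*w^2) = p/(p - w)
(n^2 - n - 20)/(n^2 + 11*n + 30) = (n^2 - n - 20)/(n^2 + 11*n + 30)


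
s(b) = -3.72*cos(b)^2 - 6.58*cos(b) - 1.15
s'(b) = 7.44*sin(b)*cos(b) + 6.58*sin(b)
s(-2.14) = 1.32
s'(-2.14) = -2.16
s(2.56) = 1.75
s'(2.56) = 0.20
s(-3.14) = 1.71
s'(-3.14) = 0.00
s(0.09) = -11.39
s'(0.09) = 1.26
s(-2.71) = 1.76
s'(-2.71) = 0.07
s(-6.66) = -10.48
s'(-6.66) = -4.97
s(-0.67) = -8.59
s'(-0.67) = -7.71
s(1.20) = -4.02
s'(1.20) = 8.65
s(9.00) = 1.76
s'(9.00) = -0.08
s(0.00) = -11.45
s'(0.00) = 0.00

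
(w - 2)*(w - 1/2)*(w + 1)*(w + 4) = w^4 + 5*w^3/2 - 15*w^2/2 - 5*w + 4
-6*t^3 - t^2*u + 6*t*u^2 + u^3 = (-t + u)*(t + u)*(6*t + u)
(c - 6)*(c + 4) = c^2 - 2*c - 24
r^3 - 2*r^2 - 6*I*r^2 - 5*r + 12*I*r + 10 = (r - 2)*(r - 5*I)*(r - I)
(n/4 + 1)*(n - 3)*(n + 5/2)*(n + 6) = n^4/4 + 19*n^3/8 + 23*n^2/8 - 87*n/4 - 45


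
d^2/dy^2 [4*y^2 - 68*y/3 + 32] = 8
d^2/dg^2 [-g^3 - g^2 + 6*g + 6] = -6*g - 2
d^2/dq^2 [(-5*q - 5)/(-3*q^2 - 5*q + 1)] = 10*((q + 1)*(6*q + 5)^2 - (9*q + 8)*(3*q^2 + 5*q - 1))/(3*q^2 + 5*q - 1)^3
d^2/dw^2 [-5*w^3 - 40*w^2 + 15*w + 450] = -30*w - 80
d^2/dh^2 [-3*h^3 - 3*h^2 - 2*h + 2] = -18*h - 6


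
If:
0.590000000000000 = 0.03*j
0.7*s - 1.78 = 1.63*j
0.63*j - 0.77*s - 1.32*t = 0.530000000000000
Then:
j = 19.67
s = 48.34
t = -19.21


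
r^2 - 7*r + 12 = (r - 4)*(r - 3)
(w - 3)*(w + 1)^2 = w^3 - w^2 - 5*w - 3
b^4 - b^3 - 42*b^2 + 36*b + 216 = (b - 6)*(b - 3)*(b + 2)*(b + 6)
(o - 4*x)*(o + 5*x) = o^2 + o*x - 20*x^2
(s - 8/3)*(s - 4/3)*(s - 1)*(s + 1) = s^4 - 4*s^3 + 23*s^2/9 + 4*s - 32/9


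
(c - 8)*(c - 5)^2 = c^3 - 18*c^2 + 105*c - 200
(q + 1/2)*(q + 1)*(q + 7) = q^3 + 17*q^2/2 + 11*q + 7/2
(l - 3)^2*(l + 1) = l^3 - 5*l^2 + 3*l + 9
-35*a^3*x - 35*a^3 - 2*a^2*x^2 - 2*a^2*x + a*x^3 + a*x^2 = (-7*a + x)*(5*a + x)*(a*x + a)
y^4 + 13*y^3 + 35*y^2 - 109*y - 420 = (y - 3)*(y + 4)*(y + 5)*(y + 7)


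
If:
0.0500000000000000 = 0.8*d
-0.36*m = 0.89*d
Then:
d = 0.06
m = -0.15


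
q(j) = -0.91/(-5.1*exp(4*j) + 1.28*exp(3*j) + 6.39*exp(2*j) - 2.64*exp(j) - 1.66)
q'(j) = -0.91*(20.4*exp(4*j) - 3.84*exp(3*j) - 12.78*exp(2*j) + 2.64*exp(j))/(-5.1*exp(4*j) + 1.28*exp(3*j) + 6.39*exp(2*j) - 2.64*exp(j) - 1.66)^2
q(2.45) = 0.00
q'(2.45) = -0.00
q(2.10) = 0.00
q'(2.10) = -0.00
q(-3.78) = 0.53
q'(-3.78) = -0.02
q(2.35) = 0.00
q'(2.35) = -0.00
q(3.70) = 0.00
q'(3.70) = -0.00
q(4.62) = 0.00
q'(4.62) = -0.00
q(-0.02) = 0.56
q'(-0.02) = -1.94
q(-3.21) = 0.52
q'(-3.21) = -0.03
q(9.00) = 0.00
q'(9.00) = 0.00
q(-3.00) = 0.51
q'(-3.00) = -0.03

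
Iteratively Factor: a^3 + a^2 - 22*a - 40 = (a + 2)*(a^2 - a - 20) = (a + 2)*(a + 4)*(a - 5)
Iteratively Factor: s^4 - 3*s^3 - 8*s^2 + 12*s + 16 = (s + 1)*(s^3 - 4*s^2 - 4*s + 16) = (s - 4)*(s + 1)*(s^2 - 4) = (s - 4)*(s + 1)*(s + 2)*(s - 2)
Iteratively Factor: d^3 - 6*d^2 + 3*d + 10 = (d + 1)*(d^2 - 7*d + 10) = (d - 2)*(d + 1)*(d - 5)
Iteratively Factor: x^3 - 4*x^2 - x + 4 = (x - 1)*(x^2 - 3*x - 4) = (x - 1)*(x + 1)*(x - 4)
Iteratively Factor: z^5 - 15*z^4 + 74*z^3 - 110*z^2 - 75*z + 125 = (z - 5)*(z^4 - 10*z^3 + 24*z^2 + 10*z - 25) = (z - 5)*(z - 1)*(z^3 - 9*z^2 + 15*z + 25) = (z - 5)*(z - 1)*(z + 1)*(z^2 - 10*z + 25) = (z - 5)^2*(z - 1)*(z + 1)*(z - 5)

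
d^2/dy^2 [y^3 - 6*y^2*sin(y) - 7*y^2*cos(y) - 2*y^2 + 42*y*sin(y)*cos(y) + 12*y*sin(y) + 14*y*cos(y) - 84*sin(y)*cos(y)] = 6*y^2*sin(y) + 7*y^2*cos(y) + 16*y*sin(y) - 84*y*sin(2*y) - 38*y*cos(y) + 6*y - 40*sin(y) + 168*sin(2*y) + 10*cos(y) + 84*cos(2*y) - 4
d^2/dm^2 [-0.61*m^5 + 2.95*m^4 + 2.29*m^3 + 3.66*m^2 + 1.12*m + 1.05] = -12.2*m^3 + 35.4*m^2 + 13.74*m + 7.32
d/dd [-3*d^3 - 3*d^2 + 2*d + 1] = -9*d^2 - 6*d + 2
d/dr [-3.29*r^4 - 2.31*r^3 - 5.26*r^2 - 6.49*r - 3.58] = -13.16*r^3 - 6.93*r^2 - 10.52*r - 6.49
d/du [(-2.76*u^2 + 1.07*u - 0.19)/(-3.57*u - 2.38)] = (9.8532*u^2 + 13.1376*u - 3.2249)/(12.7449*u^2 + 16.9932*u + 5.6644)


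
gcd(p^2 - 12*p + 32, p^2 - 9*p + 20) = p - 4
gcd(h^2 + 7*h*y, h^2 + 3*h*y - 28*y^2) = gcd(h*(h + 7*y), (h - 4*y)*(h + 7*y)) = h + 7*y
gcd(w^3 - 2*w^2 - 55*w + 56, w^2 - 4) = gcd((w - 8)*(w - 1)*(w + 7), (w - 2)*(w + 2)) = 1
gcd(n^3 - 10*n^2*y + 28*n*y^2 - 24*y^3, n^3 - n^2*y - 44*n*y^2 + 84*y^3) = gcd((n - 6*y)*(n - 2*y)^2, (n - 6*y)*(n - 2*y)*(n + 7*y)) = n^2 - 8*n*y + 12*y^2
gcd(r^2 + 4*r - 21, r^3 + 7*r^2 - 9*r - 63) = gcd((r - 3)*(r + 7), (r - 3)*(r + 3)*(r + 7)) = r^2 + 4*r - 21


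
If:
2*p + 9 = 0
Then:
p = -9/2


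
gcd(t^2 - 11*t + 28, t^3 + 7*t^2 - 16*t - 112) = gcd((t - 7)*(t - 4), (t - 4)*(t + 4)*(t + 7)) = t - 4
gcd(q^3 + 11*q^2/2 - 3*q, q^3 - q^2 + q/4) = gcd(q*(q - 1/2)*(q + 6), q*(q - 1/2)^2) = q^2 - q/2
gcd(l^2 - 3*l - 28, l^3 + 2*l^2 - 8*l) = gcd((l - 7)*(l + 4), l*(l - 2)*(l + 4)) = l + 4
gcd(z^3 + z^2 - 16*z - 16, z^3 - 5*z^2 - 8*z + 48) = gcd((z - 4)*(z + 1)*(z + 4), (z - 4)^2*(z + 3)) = z - 4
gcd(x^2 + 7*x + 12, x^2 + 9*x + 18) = x + 3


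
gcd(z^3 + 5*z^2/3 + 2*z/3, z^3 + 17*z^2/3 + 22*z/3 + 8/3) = z^2 + 5*z/3 + 2/3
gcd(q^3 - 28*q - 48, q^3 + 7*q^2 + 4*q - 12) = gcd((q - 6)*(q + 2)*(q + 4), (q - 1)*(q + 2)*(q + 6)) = q + 2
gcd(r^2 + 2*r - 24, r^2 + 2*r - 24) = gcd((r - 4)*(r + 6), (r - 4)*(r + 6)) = r^2 + 2*r - 24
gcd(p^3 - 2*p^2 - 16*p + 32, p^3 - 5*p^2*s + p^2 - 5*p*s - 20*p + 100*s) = p - 4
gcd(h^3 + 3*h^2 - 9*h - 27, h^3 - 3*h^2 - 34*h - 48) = h + 3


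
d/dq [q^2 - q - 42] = 2*q - 1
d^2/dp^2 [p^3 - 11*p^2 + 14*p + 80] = 6*p - 22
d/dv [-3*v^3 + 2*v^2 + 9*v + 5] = -9*v^2 + 4*v + 9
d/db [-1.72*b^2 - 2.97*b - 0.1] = -3.44*b - 2.97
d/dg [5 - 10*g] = -10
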